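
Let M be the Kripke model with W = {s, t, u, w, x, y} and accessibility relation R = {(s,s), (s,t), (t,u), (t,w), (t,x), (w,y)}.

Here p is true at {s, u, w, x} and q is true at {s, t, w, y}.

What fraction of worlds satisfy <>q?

1/2

s: successors {s, t}; q there: s:T, t:T. ✓
t: successors {u, w, x}; q there: u:F, w:T, x:F. ✓
u: no successors, so <>q fails. ✗
w: successors {y}; q there: y:T. ✓
x: no successors, so <>q fails. ✗
y: no successors, so <>q fails. ✗
That's 3 of 6 worlds, so 3/6 = 1/2.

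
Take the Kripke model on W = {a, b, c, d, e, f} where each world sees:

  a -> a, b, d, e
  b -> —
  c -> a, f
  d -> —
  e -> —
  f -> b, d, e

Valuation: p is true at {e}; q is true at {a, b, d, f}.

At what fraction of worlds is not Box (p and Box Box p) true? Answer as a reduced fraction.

a: Box (p and Box Box p) is F. ✓
b: Box (p and Box Box p) is T. ✗
c: Box (p and Box Box p) is F. ✓
d: Box (p and Box Box p) is T. ✗
e: Box (p and Box Box p) is T. ✗
f: Box (p and Box Box p) is F. ✓
That's 3 of 6 worlds, so 3/6 = 1/2.

1/2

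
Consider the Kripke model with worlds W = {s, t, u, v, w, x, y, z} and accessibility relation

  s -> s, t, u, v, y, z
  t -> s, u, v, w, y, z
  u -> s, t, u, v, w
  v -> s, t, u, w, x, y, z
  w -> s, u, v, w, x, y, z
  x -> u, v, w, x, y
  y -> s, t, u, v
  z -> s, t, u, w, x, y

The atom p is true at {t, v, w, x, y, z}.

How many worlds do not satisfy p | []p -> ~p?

s: p | []p is F, ~p is T. ✓
t: p | []p is T, ~p is F. ✗
u: p | []p is F, ~p is T. ✓
v: p | []p is T, ~p is F. ✗
w: p | []p is T, ~p is F. ✗
x: p | []p is T, ~p is F. ✗
y: p | []p is T, ~p is F. ✗
z: p | []p is T, ~p is F. ✗
Satisfying worlds: {s, u}.
So p | []p -> ~p fails at the other 6 worlds.

6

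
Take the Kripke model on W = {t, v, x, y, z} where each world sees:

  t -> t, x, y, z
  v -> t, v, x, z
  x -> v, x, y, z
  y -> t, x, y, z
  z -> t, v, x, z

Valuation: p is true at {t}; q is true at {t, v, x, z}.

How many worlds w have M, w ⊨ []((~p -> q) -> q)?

5

t: successors {t, x, y, z}; (~p -> q) -> q there: t:T, x:T, y:T, z:T. ✓
v: successors {t, v, x, z}; (~p -> q) -> q there: t:T, v:T, x:T, z:T. ✓
x: successors {v, x, y, z}; (~p -> q) -> q there: v:T, x:T, y:T, z:T. ✓
y: successors {t, x, y, z}; (~p -> q) -> q there: t:T, x:T, y:T, z:T. ✓
z: successors {t, v, x, z}; (~p -> q) -> q there: t:T, v:T, x:T, z:T. ✓
Satisfying worlds: {t, v, x, y, z}.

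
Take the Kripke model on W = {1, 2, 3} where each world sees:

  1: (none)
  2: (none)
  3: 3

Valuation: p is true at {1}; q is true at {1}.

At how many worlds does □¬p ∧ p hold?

1

1: □¬p is T, p is T. ✓
2: □¬p is T, p is F. ✗
3: □¬p is T, p is F. ✗
Satisfying worlds: {1}.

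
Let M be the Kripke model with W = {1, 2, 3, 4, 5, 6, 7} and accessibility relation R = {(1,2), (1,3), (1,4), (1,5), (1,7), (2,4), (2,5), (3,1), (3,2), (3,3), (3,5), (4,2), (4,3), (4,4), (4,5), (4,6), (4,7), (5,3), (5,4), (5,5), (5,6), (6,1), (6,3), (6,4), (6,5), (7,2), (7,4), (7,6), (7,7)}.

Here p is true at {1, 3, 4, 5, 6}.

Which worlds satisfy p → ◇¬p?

1: p is T, ◇¬p is T. ✓
2: p is F, ◇¬p is F. ✓
3: p is T, ◇¬p is T. ✓
4: p is T, ◇¬p is T. ✓
5: p is T, ◇¬p is F. ✗
6: p is T, ◇¬p is F. ✗
7: p is F, ◇¬p is T. ✓

{1, 2, 3, 4, 7}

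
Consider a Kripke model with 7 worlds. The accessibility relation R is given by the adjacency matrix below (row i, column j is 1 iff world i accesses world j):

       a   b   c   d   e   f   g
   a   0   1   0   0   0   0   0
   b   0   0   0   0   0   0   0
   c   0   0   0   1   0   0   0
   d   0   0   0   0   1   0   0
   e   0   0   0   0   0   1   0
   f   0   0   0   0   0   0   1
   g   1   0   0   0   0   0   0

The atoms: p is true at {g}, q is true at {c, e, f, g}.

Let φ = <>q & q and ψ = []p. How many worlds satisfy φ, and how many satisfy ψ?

2 and 2

For <>q & q:
a: <>q is F, q is F. ✗
b: <>q is F, q is F. ✗
c: <>q is F, q is T. ✗
d: <>q is T, q is F. ✗
e: <>q is T, q is T. ✓
f: <>q is T, q is T. ✓
g: <>q is F, q is T. ✗
— 2 worlds.
For []p:
a: successors {b}; p there: b:F. ✗
b: no successors, so []p holds vacuously. ✓
c: successors {d}; p there: d:F. ✗
d: successors {e}; p there: e:F. ✗
e: successors {f}; p there: f:F. ✗
f: successors {g}; p there: g:T. ✓
g: successors {a}; p there: a:F. ✗
— 2 worlds.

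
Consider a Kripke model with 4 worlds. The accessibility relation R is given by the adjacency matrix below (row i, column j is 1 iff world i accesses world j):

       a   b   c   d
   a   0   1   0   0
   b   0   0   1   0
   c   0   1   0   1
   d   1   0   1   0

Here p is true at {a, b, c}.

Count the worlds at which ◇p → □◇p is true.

a: ◇p is T, □◇p is T. ✓
b: ◇p is T, □◇p is T. ✓
c: ◇p is T, □◇p is T. ✓
d: ◇p is T, □◇p is T. ✓
Satisfying worlds: {a, b, c, d}.

4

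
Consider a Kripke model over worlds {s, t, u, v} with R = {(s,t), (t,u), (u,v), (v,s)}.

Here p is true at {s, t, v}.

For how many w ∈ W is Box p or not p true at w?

s: Box p is T, not p is F. ✓
t: Box p is F, not p is F. ✗
u: Box p is T, not p is T. ✓
v: Box p is T, not p is F. ✓
Satisfying worlds: {s, u, v}.

3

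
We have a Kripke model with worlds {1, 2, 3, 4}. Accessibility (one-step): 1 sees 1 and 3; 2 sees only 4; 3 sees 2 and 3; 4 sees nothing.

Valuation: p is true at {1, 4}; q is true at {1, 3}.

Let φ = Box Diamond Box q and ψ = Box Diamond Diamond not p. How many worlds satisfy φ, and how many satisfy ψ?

For Box Diamond Box q:
1: successors {1, 3}; Diamond Box q there: 1:T, 3:F. ✗
2: successors {4}; Diamond Box q there: 4:F. ✗
3: successors {2, 3}; Diamond Box q there: 2:T, 3:F. ✗
4: no successors, so Box Diamond Box q holds vacuously. ✓
— 1 world.
For Box Diamond Diamond not p:
1: successors {1, 3}; Diamond Diamond not p there: 1:T, 3:T. ✓
2: successors {4}; Diamond Diamond not p there: 4:F. ✗
3: successors {2, 3}; Diamond Diamond not p there: 2:F, 3:T. ✗
4: no successors, so Box Diamond Diamond not p holds vacuously. ✓
— 2 worlds.

1 and 2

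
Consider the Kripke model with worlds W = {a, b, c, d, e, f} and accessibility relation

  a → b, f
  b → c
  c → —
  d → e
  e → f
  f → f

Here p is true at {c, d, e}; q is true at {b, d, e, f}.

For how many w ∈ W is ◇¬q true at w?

a: successors {b, f}; ¬q there: b:F, f:F. ✗
b: successors {c}; ¬q there: c:T. ✓
c: no successors, so ◇¬q fails. ✗
d: successors {e}; ¬q there: e:F. ✗
e: successors {f}; ¬q there: f:F. ✗
f: successors {f}; ¬q there: f:F. ✗
Satisfying worlds: {b}.

1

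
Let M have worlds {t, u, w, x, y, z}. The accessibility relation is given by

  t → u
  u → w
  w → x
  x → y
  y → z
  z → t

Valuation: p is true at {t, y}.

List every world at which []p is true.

t: successors {u}; p there: u:F. ✗
u: successors {w}; p there: w:F. ✗
w: successors {x}; p there: x:F. ✗
x: successors {y}; p there: y:T. ✓
y: successors {z}; p there: z:F. ✗
z: successors {t}; p there: t:T. ✓

{x, z}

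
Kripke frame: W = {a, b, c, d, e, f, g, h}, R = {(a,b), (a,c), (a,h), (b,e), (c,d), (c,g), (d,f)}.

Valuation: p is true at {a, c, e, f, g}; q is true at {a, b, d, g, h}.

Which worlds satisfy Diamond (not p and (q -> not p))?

{a, c}

a: successors {b, c, h}; not p and (q -> not p) there: b:T, c:F, h:T. ✓
b: successors {e}; not p and (q -> not p) there: e:F. ✗
c: successors {d, g}; not p and (q -> not p) there: d:T, g:F. ✓
d: successors {f}; not p and (q -> not p) there: f:F. ✗
e: no successors, so Diamond (not p and (q -> not p)) fails. ✗
f: no successors, so Diamond (not p and (q -> not p)) fails. ✗
g: no successors, so Diamond (not p and (q -> not p)) fails. ✗
h: no successors, so Diamond (not p and (q -> not p)) fails. ✗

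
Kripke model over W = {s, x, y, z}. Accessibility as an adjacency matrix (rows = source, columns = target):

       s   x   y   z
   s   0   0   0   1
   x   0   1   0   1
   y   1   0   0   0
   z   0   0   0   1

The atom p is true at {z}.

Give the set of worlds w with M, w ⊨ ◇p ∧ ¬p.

{s, x}

s: ◇p is T, ¬p is T. ✓
x: ◇p is T, ¬p is T. ✓
y: ◇p is F, ¬p is T. ✗
z: ◇p is T, ¬p is F. ✗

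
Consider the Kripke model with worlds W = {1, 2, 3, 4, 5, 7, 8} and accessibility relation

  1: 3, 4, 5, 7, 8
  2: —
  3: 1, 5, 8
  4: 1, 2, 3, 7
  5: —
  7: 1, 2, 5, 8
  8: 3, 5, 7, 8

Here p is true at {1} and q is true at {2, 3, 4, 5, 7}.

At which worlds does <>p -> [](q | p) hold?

1: <>p is F, [](q | p) is F. ✓
2: <>p is F, [](q | p) is T. ✓
3: <>p is T, [](q | p) is F. ✗
4: <>p is T, [](q | p) is T. ✓
5: <>p is F, [](q | p) is T. ✓
7: <>p is T, [](q | p) is F. ✗
8: <>p is F, [](q | p) is F. ✓

{1, 2, 4, 5, 8}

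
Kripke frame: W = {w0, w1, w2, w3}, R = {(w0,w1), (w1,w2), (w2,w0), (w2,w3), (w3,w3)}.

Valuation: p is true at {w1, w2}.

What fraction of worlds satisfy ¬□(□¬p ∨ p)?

w0: □(□¬p ∨ p) is T. ✗
w1: □(□¬p ∨ p) is T. ✗
w2: □(□¬p ∨ p) is F. ✓
w3: □(□¬p ∨ p) is T. ✗
That's 1 of 4 worlds, so 1/4.

1/4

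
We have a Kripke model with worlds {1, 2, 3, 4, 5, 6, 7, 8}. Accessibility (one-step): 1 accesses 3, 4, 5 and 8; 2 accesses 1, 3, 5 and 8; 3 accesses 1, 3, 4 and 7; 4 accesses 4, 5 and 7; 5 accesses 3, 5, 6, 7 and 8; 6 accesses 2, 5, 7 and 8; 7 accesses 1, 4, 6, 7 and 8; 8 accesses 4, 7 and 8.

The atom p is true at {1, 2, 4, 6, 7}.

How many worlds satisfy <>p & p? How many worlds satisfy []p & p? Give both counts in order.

For <>p & p:
1: <>p is T, p is T. ✓
2: <>p is T, p is T. ✓
3: <>p is T, p is F. ✗
4: <>p is T, p is T. ✓
5: <>p is T, p is F. ✗
6: <>p is T, p is T. ✓
7: <>p is T, p is T. ✓
8: <>p is T, p is F. ✗
— 5 worlds.
For []p & p:
1: []p is F, p is T. ✗
2: []p is F, p is T. ✗
3: []p is F, p is F. ✗
4: []p is F, p is T. ✗
5: []p is F, p is F. ✗
6: []p is F, p is T. ✗
7: []p is F, p is T. ✗
8: []p is F, p is F. ✗
— 0 worlds.

5 and 0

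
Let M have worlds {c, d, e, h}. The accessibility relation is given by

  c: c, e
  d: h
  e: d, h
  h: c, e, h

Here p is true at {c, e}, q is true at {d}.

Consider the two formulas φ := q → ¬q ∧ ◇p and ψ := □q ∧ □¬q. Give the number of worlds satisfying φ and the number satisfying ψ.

For q → ¬q ∧ ◇p:
c: q is F, ¬q ∧ ◇p is T. ✓
d: q is T, ¬q ∧ ◇p is F. ✗
e: q is F, ¬q ∧ ◇p is F. ✓
h: q is F, ¬q ∧ ◇p is T. ✓
— 3 worlds.
For □q ∧ □¬q:
c: □q is F, □¬q is T. ✗
d: □q is F, □¬q is T. ✗
e: □q is F, □¬q is F. ✗
h: □q is F, □¬q is T. ✗
— 0 worlds.

3 and 0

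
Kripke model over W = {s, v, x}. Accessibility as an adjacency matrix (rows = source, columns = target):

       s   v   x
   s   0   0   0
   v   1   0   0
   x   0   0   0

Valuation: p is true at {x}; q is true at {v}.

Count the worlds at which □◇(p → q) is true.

s: no successors, so □◇(p → q) holds vacuously. ✓
v: successors {s}; ◇(p → q) there: s:F. ✗
x: no successors, so □◇(p → q) holds vacuously. ✓
Satisfying worlds: {s, x}.

2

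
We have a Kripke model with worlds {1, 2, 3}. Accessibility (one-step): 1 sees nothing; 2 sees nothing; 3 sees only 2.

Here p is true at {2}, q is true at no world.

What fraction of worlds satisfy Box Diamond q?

1: no successors, so Box Diamond q holds vacuously. ✓
2: no successors, so Box Diamond q holds vacuously. ✓
3: successors {2}; Diamond q there: 2:F. ✗
That's 2 of 3 worlds, so 2/3.

2/3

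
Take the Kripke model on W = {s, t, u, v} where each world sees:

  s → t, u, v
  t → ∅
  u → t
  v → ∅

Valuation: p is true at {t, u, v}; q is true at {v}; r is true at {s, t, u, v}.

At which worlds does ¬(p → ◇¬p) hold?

{t, u, v}

s: p → ◇¬p is T. ✗
t: p → ◇¬p is F. ✓
u: p → ◇¬p is F. ✓
v: p → ◇¬p is F. ✓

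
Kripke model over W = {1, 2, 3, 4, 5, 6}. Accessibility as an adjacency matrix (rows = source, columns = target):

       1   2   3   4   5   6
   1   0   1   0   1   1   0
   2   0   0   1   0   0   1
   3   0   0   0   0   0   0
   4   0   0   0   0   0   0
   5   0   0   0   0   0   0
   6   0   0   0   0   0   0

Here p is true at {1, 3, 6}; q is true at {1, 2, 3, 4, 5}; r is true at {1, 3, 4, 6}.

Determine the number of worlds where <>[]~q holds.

1: successors {2, 4, 5}; []~q there: 2:F, 4:T, 5:T. ✓
2: successors {3, 6}; []~q there: 3:T, 6:T. ✓
3: no successors, so <>[]~q fails. ✗
4: no successors, so <>[]~q fails. ✗
5: no successors, so <>[]~q fails. ✗
6: no successors, so <>[]~q fails. ✗
Satisfying worlds: {1, 2}.

2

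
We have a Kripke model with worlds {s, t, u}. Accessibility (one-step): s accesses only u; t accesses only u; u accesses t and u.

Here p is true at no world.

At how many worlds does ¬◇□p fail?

s: ◇□p is F. ✓
t: ◇□p is F. ✓
u: ◇□p is F. ✓
Satisfying worlds: {s, t, u}.
So ¬◇□p fails at the other 0 worlds.

0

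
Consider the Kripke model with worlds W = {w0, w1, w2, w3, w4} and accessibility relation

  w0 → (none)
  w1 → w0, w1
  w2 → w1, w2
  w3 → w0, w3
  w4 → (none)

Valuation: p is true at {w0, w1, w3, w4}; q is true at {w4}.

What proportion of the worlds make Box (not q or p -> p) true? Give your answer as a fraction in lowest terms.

w0: no successors, so Box (not q or p -> p) holds vacuously. ✓
w1: successors {w0, w1}; not q or p -> p there: w0:T, w1:T. ✓
w2: successors {w1, w2}; not q or p -> p there: w1:T, w2:F. ✗
w3: successors {w0, w3}; not q or p -> p there: w0:T, w3:T. ✓
w4: no successors, so Box (not q or p -> p) holds vacuously. ✓
That's 4 of 5 worlds, so 4/5.

4/5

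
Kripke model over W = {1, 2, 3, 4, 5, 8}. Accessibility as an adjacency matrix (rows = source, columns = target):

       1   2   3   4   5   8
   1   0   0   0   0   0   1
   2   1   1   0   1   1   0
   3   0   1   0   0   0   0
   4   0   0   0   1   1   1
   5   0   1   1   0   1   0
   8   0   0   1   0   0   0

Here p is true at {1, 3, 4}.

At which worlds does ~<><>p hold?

1: <><>p is T. ✗
2: <><>p is T. ✗
3: <><>p is T. ✗
4: <><>p is T. ✗
5: <><>p is T. ✗
8: <><>p is F. ✓

{8}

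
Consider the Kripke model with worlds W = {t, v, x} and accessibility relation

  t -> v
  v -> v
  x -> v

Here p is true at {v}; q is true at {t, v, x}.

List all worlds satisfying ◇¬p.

t: successors {v}; ¬p there: v:F. ✗
v: successors {v}; ¬p there: v:F. ✗
x: successors {v}; ¬p there: v:F. ✗

∅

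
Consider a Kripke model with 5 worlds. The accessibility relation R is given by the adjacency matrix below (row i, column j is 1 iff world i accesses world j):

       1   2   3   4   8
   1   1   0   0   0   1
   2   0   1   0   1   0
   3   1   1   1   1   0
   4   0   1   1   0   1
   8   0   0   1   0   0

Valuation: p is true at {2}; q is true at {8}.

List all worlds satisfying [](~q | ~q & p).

{2, 3, 8}

1: successors {1, 8}; ~q | ~q & p there: 1:T, 8:F. ✗
2: successors {2, 4}; ~q | ~q & p there: 2:T, 4:T. ✓
3: successors {1, 2, 3, 4}; ~q | ~q & p there: 1:T, 2:T, 3:T, 4:T. ✓
4: successors {2, 3, 8}; ~q | ~q & p there: 2:T, 3:T, 8:F. ✗
8: successors {3}; ~q | ~q & p there: 3:T. ✓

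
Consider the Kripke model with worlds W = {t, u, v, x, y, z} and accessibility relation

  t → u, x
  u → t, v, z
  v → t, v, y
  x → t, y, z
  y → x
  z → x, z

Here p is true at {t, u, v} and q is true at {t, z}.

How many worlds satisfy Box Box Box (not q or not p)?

1

t: successors {u, x}; Box Box (not q or not p) there: u:F, x:T. ✗
u: successors {t, v, z}; Box Box (not q or not p) there: t:F, v:F, z:F. ✗
v: successors {t, v, y}; Box Box (not q or not p) there: t:F, v:F, y:F. ✗
x: successors {t, y, z}; Box Box (not q or not p) there: t:F, y:F, z:F. ✗
y: successors {x}; Box Box (not q or not p) there: x:T. ✓
z: successors {x, z}; Box Box (not q or not p) there: x:T, z:F. ✗
Satisfying worlds: {y}.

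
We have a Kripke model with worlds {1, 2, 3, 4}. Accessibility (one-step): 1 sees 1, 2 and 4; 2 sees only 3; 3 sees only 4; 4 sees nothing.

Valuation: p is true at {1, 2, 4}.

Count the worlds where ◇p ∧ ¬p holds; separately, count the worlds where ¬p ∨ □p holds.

1 and 3

For ◇p ∧ ¬p:
1: ◇p is T, ¬p is F. ✗
2: ◇p is F, ¬p is F. ✗
3: ◇p is T, ¬p is T. ✓
4: ◇p is F, ¬p is F. ✗
— 1 world.
For ¬p ∨ □p:
1: ¬p is F, □p is T. ✓
2: ¬p is F, □p is F. ✗
3: ¬p is T, □p is T. ✓
4: ¬p is F, □p is T. ✓
— 3 worlds.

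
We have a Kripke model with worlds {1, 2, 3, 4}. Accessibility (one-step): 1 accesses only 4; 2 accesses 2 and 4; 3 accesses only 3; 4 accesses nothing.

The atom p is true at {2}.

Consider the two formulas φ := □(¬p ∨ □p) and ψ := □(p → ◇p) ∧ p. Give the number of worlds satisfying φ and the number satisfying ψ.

3 and 1

For □(¬p ∨ □p):
1: successors {4}; ¬p ∨ □p there: 4:T. ✓
2: successors {2, 4}; ¬p ∨ □p there: 2:F, 4:T. ✗
3: successors {3}; ¬p ∨ □p there: 3:T. ✓
4: no successors, so □(¬p ∨ □p) holds vacuously. ✓
— 3 worlds.
For □(p → ◇p) ∧ p:
1: □(p → ◇p) is T, p is F. ✗
2: □(p → ◇p) is T, p is T. ✓
3: □(p → ◇p) is T, p is F. ✗
4: □(p → ◇p) is T, p is F. ✗
— 1 world.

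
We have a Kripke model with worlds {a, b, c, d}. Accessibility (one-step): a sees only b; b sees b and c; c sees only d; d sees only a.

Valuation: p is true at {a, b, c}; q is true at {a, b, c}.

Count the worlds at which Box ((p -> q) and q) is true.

a: successors {b}; (p -> q) and q there: b:T. ✓
b: successors {b, c}; (p -> q) and q there: b:T, c:T. ✓
c: successors {d}; (p -> q) and q there: d:F. ✗
d: successors {a}; (p -> q) and q there: a:T. ✓
Satisfying worlds: {a, b, d}.

3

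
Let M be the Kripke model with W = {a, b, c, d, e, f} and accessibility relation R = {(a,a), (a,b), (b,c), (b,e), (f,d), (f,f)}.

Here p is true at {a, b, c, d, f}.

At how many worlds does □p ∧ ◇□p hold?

a: □p is T, ◇□p is T. ✓
b: □p is F, ◇□p is T. ✗
c: □p is T, ◇□p is F. ✗
d: □p is T, ◇□p is F. ✗
e: □p is T, ◇□p is F. ✗
f: □p is T, ◇□p is T. ✓
Satisfying worlds: {a, f}.

2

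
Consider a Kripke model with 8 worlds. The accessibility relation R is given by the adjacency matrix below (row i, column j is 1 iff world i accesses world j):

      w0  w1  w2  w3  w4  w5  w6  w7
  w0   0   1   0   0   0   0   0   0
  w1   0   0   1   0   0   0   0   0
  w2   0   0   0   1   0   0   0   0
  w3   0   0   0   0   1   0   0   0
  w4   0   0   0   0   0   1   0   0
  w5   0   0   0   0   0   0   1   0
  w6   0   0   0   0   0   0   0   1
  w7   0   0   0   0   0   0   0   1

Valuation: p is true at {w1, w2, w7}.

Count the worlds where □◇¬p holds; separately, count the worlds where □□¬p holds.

For □◇¬p:
w0: successors {w1}; ◇¬p there: w1:F. ✗
w1: successors {w2}; ◇¬p there: w2:T. ✓
w2: successors {w3}; ◇¬p there: w3:T. ✓
w3: successors {w4}; ◇¬p there: w4:T. ✓
w4: successors {w5}; ◇¬p there: w5:T. ✓
w5: successors {w6}; ◇¬p there: w6:F. ✗
w6: successors {w7}; ◇¬p there: w7:F. ✗
w7: successors {w7}; ◇¬p there: w7:F. ✗
— 4 worlds.
For □□¬p:
w0: successors {w1}; □¬p there: w1:F. ✗
w1: successors {w2}; □¬p there: w2:T. ✓
w2: successors {w3}; □¬p there: w3:T. ✓
w3: successors {w4}; □¬p there: w4:T. ✓
w4: successors {w5}; □¬p there: w5:T. ✓
w5: successors {w6}; □¬p there: w6:F. ✗
w6: successors {w7}; □¬p there: w7:F. ✗
w7: successors {w7}; □¬p there: w7:F. ✗
— 4 worlds.

4 and 4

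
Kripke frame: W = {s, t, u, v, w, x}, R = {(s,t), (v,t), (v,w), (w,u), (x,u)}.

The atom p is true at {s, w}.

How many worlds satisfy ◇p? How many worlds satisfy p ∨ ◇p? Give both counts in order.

1 and 3

For ◇p:
s: successors {t}; p there: t:F. ✗
t: no successors, so ◇p fails. ✗
u: no successors, so ◇p fails. ✗
v: successors {t, w}; p there: t:F, w:T. ✓
w: successors {u}; p there: u:F. ✗
x: successors {u}; p there: u:F. ✗
— 1 world.
For p ∨ ◇p:
s: p is T, ◇p is F. ✓
t: p is F, ◇p is F. ✗
u: p is F, ◇p is F. ✗
v: p is F, ◇p is T. ✓
w: p is T, ◇p is F. ✓
x: p is F, ◇p is F. ✗
— 3 worlds.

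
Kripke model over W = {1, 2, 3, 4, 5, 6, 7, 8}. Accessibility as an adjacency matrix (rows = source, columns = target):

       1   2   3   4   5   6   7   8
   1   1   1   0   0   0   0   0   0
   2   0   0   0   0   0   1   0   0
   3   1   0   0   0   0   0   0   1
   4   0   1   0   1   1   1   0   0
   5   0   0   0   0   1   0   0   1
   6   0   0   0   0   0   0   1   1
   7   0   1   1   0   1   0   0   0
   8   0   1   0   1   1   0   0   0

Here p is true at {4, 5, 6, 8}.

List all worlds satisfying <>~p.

1: successors {1, 2}; ~p there: 1:T, 2:T. ✓
2: successors {6}; ~p there: 6:F. ✗
3: successors {1, 8}; ~p there: 1:T, 8:F. ✓
4: successors {2, 4, 5, 6}; ~p there: 2:T, 4:F, 5:F, 6:F. ✓
5: successors {5, 8}; ~p there: 5:F, 8:F. ✗
6: successors {7, 8}; ~p there: 7:T, 8:F. ✓
7: successors {2, 3, 5}; ~p there: 2:T, 3:T, 5:F. ✓
8: successors {2, 4, 5}; ~p there: 2:T, 4:F, 5:F. ✓

{1, 3, 4, 6, 7, 8}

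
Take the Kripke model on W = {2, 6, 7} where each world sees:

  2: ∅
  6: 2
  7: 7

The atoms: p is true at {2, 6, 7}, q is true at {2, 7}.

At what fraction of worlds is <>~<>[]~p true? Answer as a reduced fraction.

2: no successors, so <>~<>[]~p fails. ✗
6: successors {2}; ~<>[]~p there: 2:T. ✓
7: successors {7}; ~<>[]~p there: 7:T. ✓
That's 2 of 3 worlds, so 2/3.

2/3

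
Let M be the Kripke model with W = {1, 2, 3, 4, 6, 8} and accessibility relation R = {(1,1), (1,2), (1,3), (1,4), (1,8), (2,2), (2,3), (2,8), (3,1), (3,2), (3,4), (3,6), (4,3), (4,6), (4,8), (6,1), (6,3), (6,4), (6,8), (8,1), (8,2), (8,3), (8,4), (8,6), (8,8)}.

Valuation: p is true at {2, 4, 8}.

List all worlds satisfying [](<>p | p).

1: successors {1, 2, 3, 4, 8}; <>p | p there: 1:T, 2:T, 3:T, 4:T, 8:T. ✓
2: successors {2, 3, 8}; <>p | p there: 2:T, 3:T, 8:T. ✓
3: successors {1, 2, 4, 6}; <>p | p there: 1:T, 2:T, 4:T, 6:T. ✓
4: successors {3, 6, 8}; <>p | p there: 3:T, 6:T, 8:T. ✓
6: successors {1, 3, 4, 8}; <>p | p there: 1:T, 3:T, 4:T, 8:T. ✓
8: successors {1, 2, 3, 4, 6, 8}; <>p | p there: 1:T, 2:T, 3:T, 4:T, 6:T, 8:T. ✓

{1, 2, 3, 4, 6, 8}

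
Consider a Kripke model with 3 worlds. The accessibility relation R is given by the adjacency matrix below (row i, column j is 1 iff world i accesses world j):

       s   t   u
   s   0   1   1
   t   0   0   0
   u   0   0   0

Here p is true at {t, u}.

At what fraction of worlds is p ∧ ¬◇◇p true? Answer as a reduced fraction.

2/3

s: p is F, ¬◇◇p is T. ✗
t: p is T, ¬◇◇p is T. ✓
u: p is T, ¬◇◇p is T. ✓
That's 2 of 3 worlds, so 2/3.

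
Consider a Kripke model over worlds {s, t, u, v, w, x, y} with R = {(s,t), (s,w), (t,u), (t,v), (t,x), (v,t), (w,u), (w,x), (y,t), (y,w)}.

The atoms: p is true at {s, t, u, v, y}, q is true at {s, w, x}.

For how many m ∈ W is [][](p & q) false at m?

4

s: successors {t, w}; [](p & q) there: t:F, w:F. ✗
t: successors {u, v, x}; [](p & q) there: u:T, v:F, x:T. ✗
u: no successors, so [][](p & q) holds vacuously. ✓
v: successors {t}; [](p & q) there: t:F. ✗
w: successors {u, x}; [](p & q) there: u:T, x:T. ✓
x: no successors, so [][](p & q) holds vacuously. ✓
y: successors {t, w}; [](p & q) there: t:F, w:F. ✗
Satisfying worlds: {u, w, x}.
So [][](p & q) fails at the other 4 worlds.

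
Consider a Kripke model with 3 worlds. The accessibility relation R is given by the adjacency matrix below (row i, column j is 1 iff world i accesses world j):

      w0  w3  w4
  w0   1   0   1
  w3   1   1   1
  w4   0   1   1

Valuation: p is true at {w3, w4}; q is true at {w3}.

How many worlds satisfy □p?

1

w0: successors {w0, w4}; p there: w0:F, w4:T. ✗
w3: successors {w0, w3, w4}; p there: w0:F, w3:T, w4:T. ✗
w4: successors {w3, w4}; p there: w3:T, w4:T. ✓
Satisfying worlds: {w4}.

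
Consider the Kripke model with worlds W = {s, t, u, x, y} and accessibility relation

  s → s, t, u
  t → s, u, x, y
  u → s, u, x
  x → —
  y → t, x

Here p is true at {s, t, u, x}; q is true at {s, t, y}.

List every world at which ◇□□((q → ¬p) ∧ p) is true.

{t, u, y}

s: successors {s, t, u}; □□((q → ¬p) ∧ p) there: s:F, t:F, u:F. ✗
t: successors {s, u, x, y}; □□((q → ¬p) ∧ p) there: s:F, u:F, x:T, y:F. ✓
u: successors {s, u, x}; □□((q → ¬p) ∧ p) there: s:F, u:F, x:T. ✓
x: no successors, so ◇□□((q → ¬p) ∧ p) fails. ✗
y: successors {t, x}; □□((q → ¬p) ∧ p) there: t:F, x:T. ✓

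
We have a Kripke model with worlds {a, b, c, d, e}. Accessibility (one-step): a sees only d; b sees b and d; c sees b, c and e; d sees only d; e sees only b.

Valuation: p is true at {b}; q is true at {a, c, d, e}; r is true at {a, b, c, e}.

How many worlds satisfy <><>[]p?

1

a: successors {d}; <>[]p there: d:F. ✗
b: successors {b, d}; <>[]p there: b:F, d:F. ✗
c: successors {b, c, e}; <>[]p there: b:F, c:T, e:F. ✓
d: successors {d}; <>[]p there: d:F. ✗
e: successors {b}; <>[]p there: b:F. ✗
Satisfying worlds: {c}.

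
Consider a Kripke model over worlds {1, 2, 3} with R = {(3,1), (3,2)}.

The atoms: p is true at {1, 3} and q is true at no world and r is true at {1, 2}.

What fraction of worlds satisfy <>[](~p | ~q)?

1/3

1: no successors, so <>[](~p | ~q) fails. ✗
2: no successors, so <>[](~p | ~q) fails. ✗
3: successors {1, 2}; [](~p | ~q) there: 1:T, 2:T. ✓
That's 1 of 3 worlds, so 1/3.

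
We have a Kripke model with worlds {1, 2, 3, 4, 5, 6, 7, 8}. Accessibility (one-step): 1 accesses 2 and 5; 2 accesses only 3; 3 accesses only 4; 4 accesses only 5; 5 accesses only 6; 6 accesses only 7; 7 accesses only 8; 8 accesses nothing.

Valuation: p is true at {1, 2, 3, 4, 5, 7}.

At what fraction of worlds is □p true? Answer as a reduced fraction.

3/4

1: successors {2, 5}; p there: 2:T, 5:T. ✓
2: successors {3}; p there: 3:T. ✓
3: successors {4}; p there: 4:T. ✓
4: successors {5}; p there: 5:T. ✓
5: successors {6}; p there: 6:F. ✗
6: successors {7}; p there: 7:T. ✓
7: successors {8}; p there: 8:F. ✗
8: no successors, so □p holds vacuously. ✓
That's 6 of 8 worlds, so 6/8 = 3/4.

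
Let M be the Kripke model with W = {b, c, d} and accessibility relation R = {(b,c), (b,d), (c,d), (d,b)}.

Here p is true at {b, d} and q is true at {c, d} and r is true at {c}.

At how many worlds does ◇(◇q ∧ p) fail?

2

b: successors {c, d}; ◇q ∧ p there: c:F, d:F. ✗
c: successors {d}; ◇q ∧ p there: d:F. ✗
d: successors {b}; ◇q ∧ p there: b:T. ✓
Satisfying worlds: {d}.
So ◇(◇q ∧ p) fails at the other 2 worlds.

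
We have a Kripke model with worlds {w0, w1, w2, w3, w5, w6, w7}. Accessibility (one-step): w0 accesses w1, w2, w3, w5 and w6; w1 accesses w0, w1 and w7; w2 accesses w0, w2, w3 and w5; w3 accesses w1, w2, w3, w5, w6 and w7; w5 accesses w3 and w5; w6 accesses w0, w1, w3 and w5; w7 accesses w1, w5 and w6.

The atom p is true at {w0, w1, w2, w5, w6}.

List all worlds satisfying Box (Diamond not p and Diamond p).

w0: successors {w1, w2, w3, w5, w6}; Diamond not p and Diamond p there: w1:T, w2:T, w3:T, w5:T, w6:T. ✓
w1: successors {w0, w1, w7}; Diamond not p and Diamond p there: w0:T, w1:T, w7:F. ✗
w2: successors {w0, w2, w3, w5}; Diamond not p and Diamond p there: w0:T, w2:T, w3:T, w5:T. ✓
w3: successors {w1, w2, w3, w5, w6, w7}; Diamond not p and Diamond p there: w1:T, w2:T, w3:T, w5:T, w6:T, w7:F. ✗
w5: successors {w3, w5}; Diamond not p and Diamond p there: w3:T, w5:T. ✓
w6: successors {w0, w1, w3, w5}; Diamond not p and Diamond p there: w0:T, w1:T, w3:T, w5:T. ✓
w7: successors {w1, w5, w6}; Diamond not p and Diamond p there: w1:T, w5:T, w6:T. ✓

{w0, w2, w5, w6, w7}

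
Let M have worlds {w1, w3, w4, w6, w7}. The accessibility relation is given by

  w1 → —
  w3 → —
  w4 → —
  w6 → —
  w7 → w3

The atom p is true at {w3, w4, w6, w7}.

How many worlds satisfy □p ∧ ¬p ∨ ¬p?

w1: □p ∧ ¬p is T, ¬p is T. ✓
w3: □p ∧ ¬p is F, ¬p is F. ✗
w4: □p ∧ ¬p is F, ¬p is F. ✗
w6: □p ∧ ¬p is F, ¬p is F. ✗
w7: □p ∧ ¬p is F, ¬p is F. ✗
Satisfying worlds: {w1}.

1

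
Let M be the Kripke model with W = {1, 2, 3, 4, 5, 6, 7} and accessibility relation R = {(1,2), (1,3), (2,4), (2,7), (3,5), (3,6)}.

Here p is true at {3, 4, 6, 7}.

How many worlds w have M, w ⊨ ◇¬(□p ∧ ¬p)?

3

1: successors {2, 3}; ¬(□p ∧ ¬p) there: 2:F, 3:T. ✓
2: successors {4, 7}; ¬(□p ∧ ¬p) there: 4:T, 7:T. ✓
3: successors {5, 6}; ¬(□p ∧ ¬p) there: 5:F, 6:T. ✓
4: no successors, so ◇¬(□p ∧ ¬p) fails. ✗
5: no successors, so ◇¬(□p ∧ ¬p) fails. ✗
6: no successors, so ◇¬(□p ∧ ¬p) fails. ✗
7: no successors, so ◇¬(□p ∧ ¬p) fails. ✗
Satisfying worlds: {1, 2, 3}.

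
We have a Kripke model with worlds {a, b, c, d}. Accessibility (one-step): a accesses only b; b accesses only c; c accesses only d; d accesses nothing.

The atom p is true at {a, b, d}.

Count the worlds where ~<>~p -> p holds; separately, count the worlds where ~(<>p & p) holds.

For ~<>~p -> p:
a: ~<>~p is T, p is T. ✓
b: ~<>~p is F, p is T. ✓
c: ~<>~p is T, p is F. ✗
d: ~<>~p is T, p is T. ✓
— 3 worlds.
For ~(<>p & p):
a: <>p & p is T. ✗
b: <>p & p is F. ✓
c: <>p & p is F. ✓
d: <>p & p is F. ✓
— 3 worlds.

3 and 3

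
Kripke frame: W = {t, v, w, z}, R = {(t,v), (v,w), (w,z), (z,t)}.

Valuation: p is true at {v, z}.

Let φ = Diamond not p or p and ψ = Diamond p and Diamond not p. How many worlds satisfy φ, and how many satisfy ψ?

2 and 0

For Diamond not p or p:
t: Diamond not p is F, p is F. ✗
v: Diamond not p is T, p is T. ✓
w: Diamond not p is F, p is F. ✗
z: Diamond not p is T, p is T. ✓
— 2 worlds.
For Diamond p and Diamond not p:
t: Diamond p is T, Diamond not p is F. ✗
v: Diamond p is F, Diamond not p is T. ✗
w: Diamond p is T, Diamond not p is F. ✗
z: Diamond p is F, Diamond not p is T. ✗
— 0 worlds.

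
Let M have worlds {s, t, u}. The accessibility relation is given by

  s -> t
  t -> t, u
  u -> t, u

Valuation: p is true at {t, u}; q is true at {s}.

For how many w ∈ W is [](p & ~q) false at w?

s: successors {t}; p & ~q there: t:T. ✓
t: successors {t, u}; p & ~q there: t:T, u:T. ✓
u: successors {t, u}; p & ~q there: t:T, u:T. ✓
Satisfying worlds: {s, t, u}.
So [](p & ~q) fails at the other 0 worlds.

0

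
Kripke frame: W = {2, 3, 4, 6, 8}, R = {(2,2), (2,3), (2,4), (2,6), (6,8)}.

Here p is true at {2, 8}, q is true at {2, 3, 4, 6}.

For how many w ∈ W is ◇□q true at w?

2

2: successors {2, 3, 4, 6}; □q there: 2:T, 3:T, 4:T, 6:F. ✓
3: no successors, so ◇□q fails. ✗
4: no successors, so ◇□q fails. ✗
6: successors {8}; □q there: 8:T. ✓
8: no successors, so ◇□q fails. ✗
Satisfying worlds: {2, 6}.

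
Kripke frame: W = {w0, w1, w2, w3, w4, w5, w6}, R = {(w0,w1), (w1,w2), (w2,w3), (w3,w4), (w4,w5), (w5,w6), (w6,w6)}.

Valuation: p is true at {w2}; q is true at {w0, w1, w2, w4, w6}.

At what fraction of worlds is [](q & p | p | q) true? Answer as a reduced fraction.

5/7

w0: successors {w1}; q & p | p | q there: w1:T. ✓
w1: successors {w2}; q & p | p | q there: w2:T. ✓
w2: successors {w3}; q & p | p | q there: w3:F. ✗
w3: successors {w4}; q & p | p | q there: w4:T. ✓
w4: successors {w5}; q & p | p | q there: w5:F. ✗
w5: successors {w6}; q & p | p | q there: w6:T. ✓
w6: successors {w6}; q & p | p | q there: w6:T. ✓
That's 5 of 7 worlds, so 5/7.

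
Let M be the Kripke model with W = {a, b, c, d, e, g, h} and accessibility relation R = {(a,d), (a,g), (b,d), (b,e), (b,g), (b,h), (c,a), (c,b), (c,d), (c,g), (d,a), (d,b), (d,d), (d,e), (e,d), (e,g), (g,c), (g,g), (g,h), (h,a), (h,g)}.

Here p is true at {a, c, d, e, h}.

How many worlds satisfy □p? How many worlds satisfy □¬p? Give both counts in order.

For □p:
a: successors {d, g}; p there: d:T, g:F. ✗
b: successors {d, e, g, h}; p there: d:T, e:T, g:F, h:T. ✗
c: successors {a, b, d, g}; p there: a:T, b:F, d:T, g:F. ✗
d: successors {a, b, d, e}; p there: a:T, b:F, d:T, e:T. ✗
e: successors {d, g}; p there: d:T, g:F. ✗
g: successors {c, g, h}; p there: c:T, g:F, h:T. ✗
h: successors {a, g}; p there: a:T, g:F. ✗
— 0 worlds.
For □¬p:
a: successors {d, g}; ¬p there: d:F, g:T. ✗
b: successors {d, e, g, h}; ¬p there: d:F, e:F, g:T, h:F. ✗
c: successors {a, b, d, g}; ¬p there: a:F, b:T, d:F, g:T. ✗
d: successors {a, b, d, e}; ¬p there: a:F, b:T, d:F, e:F. ✗
e: successors {d, g}; ¬p there: d:F, g:T. ✗
g: successors {c, g, h}; ¬p there: c:F, g:T, h:F. ✗
h: successors {a, g}; ¬p there: a:F, g:T. ✗
— 0 worlds.

0 and 0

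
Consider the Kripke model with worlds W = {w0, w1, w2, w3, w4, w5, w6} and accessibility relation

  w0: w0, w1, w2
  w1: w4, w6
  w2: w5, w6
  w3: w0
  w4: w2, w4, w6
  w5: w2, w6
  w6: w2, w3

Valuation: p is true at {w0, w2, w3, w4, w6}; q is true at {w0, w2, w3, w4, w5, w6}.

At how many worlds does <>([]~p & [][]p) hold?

0

w0: successors {w0, w1, w2}; []~p & [][]p there: w0:F, w1:F, w2:F. ✗
w1: successors {w4, w6}; []~p & [][]p there: w4:F, w6:F. ✗
w2: successors {w5, w6}; []~p & [][]p there: w5:F, w6:F. ✗
w3: successors {w0}; []~p & [][]p there: w0:F. ✗
w4: successors {w2, w4, w6}; []~p & [][]p there: w2:F, w4:F, w6:F. ✗
w5: successors {w2, w6}; []~p & [][]p there: w2:F, w6:F. ✗
w6: successors {w2, w3}; []~p & [][]p there: w2:F, w3:F. ✗
Satisfying worlds: ∅.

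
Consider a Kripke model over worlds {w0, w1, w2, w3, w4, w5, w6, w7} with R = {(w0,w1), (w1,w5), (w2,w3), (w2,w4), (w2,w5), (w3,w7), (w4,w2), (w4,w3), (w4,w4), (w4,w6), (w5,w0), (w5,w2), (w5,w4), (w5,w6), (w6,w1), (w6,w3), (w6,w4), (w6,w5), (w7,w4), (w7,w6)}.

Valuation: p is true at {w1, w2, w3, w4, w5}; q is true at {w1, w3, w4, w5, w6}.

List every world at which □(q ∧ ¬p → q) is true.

{w0, w1, w2, w3, w4, w5, w6, w7}

w0: successors {w1}; q ∧ ¬p → q there: w1:T. ✓
w1: successors {w5}; q ∧ ¬p → q there: w5:T. ✓
w2: successors {w3, w4, w5}; q ∧ ¬p → q there: w3:T, w4:T, w5:T. ✓
w3: successors {w7}; q ∧ ¬p → q there: w7:T. ✓
w4: successors {w2, w3, w4, w6}; q ∧ ¬p → q there: w2:T, w3:T, w4:T, w6:T. ✓
w5: successors {w0, w2, w4, w6}; q ∧ ¬p → q there: w0:T, w2:T, w4:T, w6:T. ✓
w6: successors {w1, w3, w4, w5}; q ∧ ¬p → q there: w1:T, w3:T, w4:T, w5:T. ✓
w7: successors {w4, w6}; q ∧ ¬p → q there: w4:T, w6:T. ✓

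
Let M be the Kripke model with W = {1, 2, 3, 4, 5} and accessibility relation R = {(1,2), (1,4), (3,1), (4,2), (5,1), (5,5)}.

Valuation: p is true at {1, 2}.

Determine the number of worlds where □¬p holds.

1: successors {2, 4}; ¬p there: 2:F, 4:T. ✗
2: no successors, so □¬p holds vacuously. ✓
3: successors {1}; ¬p there: 1:F. ✗
4: successors {2}; ¬p there: 2:F. ✗
5: successors {1, 5}; ¬p there: 1:F, 5:T. ✗
Satisfying worlds: {2}.

1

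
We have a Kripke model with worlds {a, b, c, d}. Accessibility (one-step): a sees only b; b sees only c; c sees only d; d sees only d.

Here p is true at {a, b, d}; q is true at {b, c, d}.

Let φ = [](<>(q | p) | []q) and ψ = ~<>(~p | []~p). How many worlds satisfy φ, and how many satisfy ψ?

4 and 2

For [](<>(q | p) | []q):
a: successors {b}; <>(q | p) | []q there: b:T. ✓
b: successors {c}; <>(q | p) | []q there: c:T. ✓
c: successors {d}; <>(q | p) | []q there: d:T. ✓
d: successors {d}; <>(q | p) | []q there: d:T. ✓
— 4 worlds.
For ~<>(~p | []~p):
a: <>(~p | []~p) is T. ✗
b: <>(~p | []~p) is T. ✗
c: <>(~p | []~p) is F. ✓
d: <>(~p | []~p) is F. ✓
— 2 worlds.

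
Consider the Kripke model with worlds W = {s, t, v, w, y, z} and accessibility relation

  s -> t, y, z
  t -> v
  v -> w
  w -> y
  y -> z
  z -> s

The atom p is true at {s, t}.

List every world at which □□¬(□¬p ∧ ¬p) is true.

s: successors {t, y, z}; □¬(□¬p ∧ ¬p) there: t:F, y:T, z:T. ✗
t: successors {v}; □¬(□¬p ∧ ¬p) there: v:F. ✗
v: successors {w}; □¬(□¬p ∧ ¬p) there: w:F. ✗
w: successors {y}; □¬(□¬p ∧ ¬p) there: y:T. ✓
y: successors {z}; □¬(□¬p ∧ ¬p) there: z:T. ✓
z: successors {s}; □¬(□¬p ∧ ¬p) there: s:F. ✗

{w, y}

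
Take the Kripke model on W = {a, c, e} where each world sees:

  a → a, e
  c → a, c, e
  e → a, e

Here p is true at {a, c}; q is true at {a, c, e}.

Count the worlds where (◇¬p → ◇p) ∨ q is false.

a: ◇¬p → ◇p is T, q is T. ✓
c: ◇¬p → ◇p is T, q is T. ✓
e: ◇¬p → ◇p is T, q is T. ✓
Satisfying worlds: {a, c, e}.
So (◇¬p → ◇p) ∨ q fails at the other 0 worlds.

0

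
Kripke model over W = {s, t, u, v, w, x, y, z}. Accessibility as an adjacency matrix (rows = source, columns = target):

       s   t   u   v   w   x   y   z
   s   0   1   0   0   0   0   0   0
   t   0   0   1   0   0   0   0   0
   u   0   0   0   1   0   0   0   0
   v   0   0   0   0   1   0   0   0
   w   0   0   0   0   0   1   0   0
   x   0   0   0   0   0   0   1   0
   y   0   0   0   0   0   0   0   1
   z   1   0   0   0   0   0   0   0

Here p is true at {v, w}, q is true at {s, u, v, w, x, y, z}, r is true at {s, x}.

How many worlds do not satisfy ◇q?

s: successors {t}; q there: t:F. ✗
t: successors {u}; q there: u:T. ✓
u: successors {v}; q there: v:T. ✓
v: successors {w}; q there: w:T. ✓
w: successors {x}; q there: x:T. ✓
x: successors {y}; q there: y:T. ✓
y: successors {z}; q there: z:T. ✓
z: successors {s}; q there: s:T. ✓
Satisfying worlds: {t, u, v, w, x, y, z}.
So ◇q fails at the other 1 world.

1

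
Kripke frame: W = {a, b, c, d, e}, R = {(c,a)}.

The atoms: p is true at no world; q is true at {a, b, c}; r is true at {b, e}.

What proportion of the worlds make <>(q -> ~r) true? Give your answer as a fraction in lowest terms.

a: no successors, so <>(q -> ~r) fails. ✗
b: no successors, so <>(q -> ~r) fails. ✗
c: successors {a}; q -> ~r there: a:T. ✓
d: no successors, so <>(q -> ~r) fails. ✗
e: no successors, so <>(q -> ~r) fails. ✗
That's 1 of 5 worlds, so 1/5.

1/5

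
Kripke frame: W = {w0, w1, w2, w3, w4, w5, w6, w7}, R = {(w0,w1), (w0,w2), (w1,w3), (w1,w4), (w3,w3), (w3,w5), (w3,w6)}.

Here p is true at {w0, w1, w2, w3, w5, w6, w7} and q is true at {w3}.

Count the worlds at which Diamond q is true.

2

w0: successors {w1, w2}; q there: w1:F, w2:F. ✗
w1: successors {w3, w4}; q there: w3:T, w4:F. ✓
w2: no successors, so Diamond q fails. ✗
w3: successors {w3, w5, w6}; q there: w3:T, w5:F, w6:F. ✓
w4: no successors, so Diamond q fails. ✗
w5: no successors, so Diamond q fails. ✗
w6: no successors, so Diamond q fails. ✗
w7: no successors, so Diamond q fails. ✗
Satisfying worlds: {w1, w3}.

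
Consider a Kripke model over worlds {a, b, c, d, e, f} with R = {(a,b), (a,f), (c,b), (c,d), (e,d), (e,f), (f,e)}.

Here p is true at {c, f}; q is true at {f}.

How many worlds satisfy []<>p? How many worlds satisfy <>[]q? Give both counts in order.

For []<>p:
a: successors {b, f}; <>p there: b:F, f:F. ✗
b: no successors, so []<>p holds vacuously. ✓
c: successors {b, d}; <>p there: b:F, d:F. ✗
d: no successors, so []<>p holds vacuously. ✓
e: successors {d, f}; <>p there: d:F, f:F. ✗
f: successors {e}; <>p there: e:T. ✓
— 3 worlds.
For <>[]q:
a: successors {b, f}; []q there: b:T, f:F. ✓
b: no successors, so <>[]q fails. ✗
c: successors {b, d}; []q there: b:T, d:T. ✓
d: no successors, so <>[]q fails. ✗
e: successors {d, f}; []q there: d:T, f:F. ✓
f: successors {e}; []q there: e:F. ✗
— 3 worlds.

3 and 3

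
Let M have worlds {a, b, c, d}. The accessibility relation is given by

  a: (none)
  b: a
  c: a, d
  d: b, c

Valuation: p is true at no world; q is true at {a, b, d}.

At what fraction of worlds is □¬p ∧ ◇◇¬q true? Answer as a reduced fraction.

a: □¬p is T, ◇◇¬q is F. ✗
b: □¬p is T, ◇◇¬q is F. ✗
c: □¬p is T, ◇◇¬q is T. ✓
d: □¬p is T, ◇◇¬q is F. ✗
That's 1 of 4 worlds, so 1/4.

1/4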